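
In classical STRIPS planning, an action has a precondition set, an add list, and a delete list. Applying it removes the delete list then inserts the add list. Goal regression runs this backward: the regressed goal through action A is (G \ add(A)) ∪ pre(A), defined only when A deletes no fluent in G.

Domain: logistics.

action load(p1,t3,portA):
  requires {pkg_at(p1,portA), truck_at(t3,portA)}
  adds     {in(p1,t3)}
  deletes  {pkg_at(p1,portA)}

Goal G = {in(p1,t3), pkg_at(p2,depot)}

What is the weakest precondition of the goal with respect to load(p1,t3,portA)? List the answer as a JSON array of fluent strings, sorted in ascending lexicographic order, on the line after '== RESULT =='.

Regress:
  G ∩ del = {}  (empty — regression defined)
  G \ add = {in(p1,t3), pkg_at(p2,depot)} \ {in(p1,t3)} = {pkg_at(p2,depot)}
  ∪ pre   = {pkg_at(p2,depot)} ∪ {pkg_at(p1,portA), truck_at(t3,portA)}
          = {pkg_at(p1,portA), pkg_at(p2,depot), truck_at(t3,portA)}

== RESULT ==
["pkg_at(p1,portA)", "pkg_at(p2,depot)", "truck_at(t3,portA)"]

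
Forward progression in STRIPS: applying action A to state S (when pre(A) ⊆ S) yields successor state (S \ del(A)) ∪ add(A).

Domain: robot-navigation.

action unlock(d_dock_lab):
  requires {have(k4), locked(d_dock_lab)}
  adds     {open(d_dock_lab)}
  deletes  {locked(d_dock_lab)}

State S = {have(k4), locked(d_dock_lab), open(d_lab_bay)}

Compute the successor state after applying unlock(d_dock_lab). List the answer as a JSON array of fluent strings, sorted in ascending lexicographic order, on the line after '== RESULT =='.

Compute (S \ del) ∪ add:
  pre ⊆ S: {have(k4), locked(d_dock_lab)} ⊆ S  — applicable
  S \ del = {have(k4), open(d_lab_bay)}
  ∪ add   = {have(k4), open(d_dock_lab), open(d_lab_bay)}

== RESULT ==
["have(k4)", "open(d_dock_lab)", "open(d_lab_bay)"]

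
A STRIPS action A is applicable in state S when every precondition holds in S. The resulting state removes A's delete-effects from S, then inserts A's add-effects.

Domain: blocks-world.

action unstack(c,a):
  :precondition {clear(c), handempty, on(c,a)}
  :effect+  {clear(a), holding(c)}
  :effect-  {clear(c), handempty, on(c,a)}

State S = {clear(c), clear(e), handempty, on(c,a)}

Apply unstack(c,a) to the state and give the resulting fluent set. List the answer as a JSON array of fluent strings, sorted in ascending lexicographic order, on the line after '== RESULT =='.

Compute (S \ del) ∪ add:
  pre ⊆ S: {clear(c), handempty, on(c,a)} ⊆ S  — applicable
  S \ del = {clear(e)}
  ∪ add   = {clear(a), clear(e), holding(c)}

== RESULT ==
["clear(a)", "clear(e)", "holding(c)"]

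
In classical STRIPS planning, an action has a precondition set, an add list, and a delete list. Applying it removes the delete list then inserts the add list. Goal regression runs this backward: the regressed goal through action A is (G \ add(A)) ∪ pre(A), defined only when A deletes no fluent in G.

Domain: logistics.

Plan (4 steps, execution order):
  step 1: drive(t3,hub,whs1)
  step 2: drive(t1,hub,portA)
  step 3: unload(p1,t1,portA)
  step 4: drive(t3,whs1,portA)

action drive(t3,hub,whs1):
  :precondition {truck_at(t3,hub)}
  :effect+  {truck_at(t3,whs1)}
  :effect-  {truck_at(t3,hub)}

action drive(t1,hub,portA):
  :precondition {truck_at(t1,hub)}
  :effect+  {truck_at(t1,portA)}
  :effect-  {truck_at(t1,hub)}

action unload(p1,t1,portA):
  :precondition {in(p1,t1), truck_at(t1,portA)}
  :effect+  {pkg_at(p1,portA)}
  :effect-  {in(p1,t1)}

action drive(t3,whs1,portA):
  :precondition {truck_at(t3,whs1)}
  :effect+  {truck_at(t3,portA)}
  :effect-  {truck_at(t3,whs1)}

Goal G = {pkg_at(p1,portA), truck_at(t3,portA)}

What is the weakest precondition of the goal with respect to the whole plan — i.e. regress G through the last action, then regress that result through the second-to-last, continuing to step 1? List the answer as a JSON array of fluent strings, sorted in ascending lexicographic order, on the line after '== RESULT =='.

Work backward from the goal:
  through step 4 (drive(t3,whs1,portA)): drop {truck_at(t3,portA)}, keep {pkg_at(p1,portA)}, require {truck_at(t3,whs1)}
    → {pkg_at(p1,portA), truck_at(t3,whs1)}
  through step 3 (unload(p1,t1,portA)): drop {pkg_at(p1,portA)}, keep {truck_at(t3,whs1)}, require {in(p1,t1), truck_at(t1,portA)}
    → {in(p1,t1), truck_at(t1,portA), truck_at(t3,whs1)}
  through step 2 (drive(t1,hub,portA)): drop {truck_at(t1,portA)}, keep {in(p1,t1), truck_at(t3,whs1)}, require {truck_at(t1,hub)}
    → {in(p1,t1), truck_at(t1,hub), truck_at(t3,whs1)}
  through step 1 (drive(t3,hub,whs1)): drop {truck_at(t3,whs1)}, keep {in(p1,t1), truck_at(t1,hub)}, require {truck_at(t3,hub)}
    → {in(p1,t1), truck_at(t1,hub), truck_at(t3,hub)}

== RESULT ==
["in(p1,t1)", "truck_at(t1,hub)", "truck_at(t3,hub)"]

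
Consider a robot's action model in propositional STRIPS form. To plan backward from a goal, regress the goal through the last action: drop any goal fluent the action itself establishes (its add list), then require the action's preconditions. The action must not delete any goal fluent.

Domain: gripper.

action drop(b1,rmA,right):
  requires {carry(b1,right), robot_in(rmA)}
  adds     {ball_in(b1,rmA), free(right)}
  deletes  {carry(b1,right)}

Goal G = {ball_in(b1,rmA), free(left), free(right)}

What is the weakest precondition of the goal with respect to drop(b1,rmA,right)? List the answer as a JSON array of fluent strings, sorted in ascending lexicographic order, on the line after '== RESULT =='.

Regress:
  G ∩ del = {}  (empty — regression defined)
  G \ add = {ball_in(b1,rmA), free(left), free(right)} \ {ball_in(b1,rmA), free(right)} = {free(left)}
  ∪ pre   = {free(left)} ∪ {carry(b1,right), robot_in(rmA)}
          = {carry(b1,right), free(left), robot_in(rmA)}

== RESULT ==
["carry(b1,right)", "free(left)", "robot_in(rmA)"]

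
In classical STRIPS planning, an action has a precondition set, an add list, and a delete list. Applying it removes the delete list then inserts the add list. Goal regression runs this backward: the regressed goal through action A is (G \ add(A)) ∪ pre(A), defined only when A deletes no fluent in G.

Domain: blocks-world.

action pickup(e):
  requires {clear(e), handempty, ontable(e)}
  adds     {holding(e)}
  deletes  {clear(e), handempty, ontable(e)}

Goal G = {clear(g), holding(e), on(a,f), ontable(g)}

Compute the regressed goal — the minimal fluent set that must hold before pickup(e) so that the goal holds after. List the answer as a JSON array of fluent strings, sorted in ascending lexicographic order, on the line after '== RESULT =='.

Regress:
  G ∩ del = {}  (empty — regression defined)
  G \ add = {clear(g), holding(e), on(a,f), ontable(g)} \ {holding(e)} = {clear(g), on(a,f), ontable(g)}
  ∪ pre   = {clear(g), on(a,f), ontable(g)} ∪ {clear(e), handempty, ontable(e)}
          = {clear(e), clear(g), handempty, on(a,f), ontable(e), ontable(g)}

== RESULT ==
["clear(e)", "clear(g)", "handempty", "on(a,f)", "ontable(e)", "ontable(g)"]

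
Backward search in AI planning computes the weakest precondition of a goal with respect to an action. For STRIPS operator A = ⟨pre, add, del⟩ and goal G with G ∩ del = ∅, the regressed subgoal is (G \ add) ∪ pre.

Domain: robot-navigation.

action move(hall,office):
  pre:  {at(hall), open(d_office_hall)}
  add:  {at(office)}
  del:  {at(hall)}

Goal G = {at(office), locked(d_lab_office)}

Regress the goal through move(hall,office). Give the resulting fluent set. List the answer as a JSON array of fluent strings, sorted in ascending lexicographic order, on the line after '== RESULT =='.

Compute (G \ add) ∪ pre:
  G ∩ del = {}  (empty — regression defined)
  G \ add = {at(office), locked(d_lab_office)} \ {at(office)} = {locked(d_lab_office)}
  ∪ pre   = {locked(d_lab_office)} ∪ {at(hall), open(d_office_hall)}
          = {at(hall), locked(d_lab_office), open(d_office_hall)}

== RESULT ==
["at(hall)", "locked(d_lab_office)", "open(d_office_hall)"]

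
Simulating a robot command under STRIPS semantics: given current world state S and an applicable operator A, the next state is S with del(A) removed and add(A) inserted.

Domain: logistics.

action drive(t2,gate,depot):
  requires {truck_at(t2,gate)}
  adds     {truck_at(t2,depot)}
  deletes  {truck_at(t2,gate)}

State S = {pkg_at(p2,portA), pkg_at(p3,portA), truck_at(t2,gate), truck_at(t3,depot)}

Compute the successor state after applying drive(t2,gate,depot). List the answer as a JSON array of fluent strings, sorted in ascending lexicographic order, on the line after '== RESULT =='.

Compute (S \ del) ∪ add:
  pre ⊆ S: {truck_at(t2,gate)} ⊆ S  — applicable
  S \ del = {pkg_at(p2,portA), pkg_at(p3,portA), truck_at(t3,depot)}
  ∪ add   = {pkg_at(p2,portA), pkg_at(p3,portA), truck_at(t2,depot), truck_at(t3,depot)}

== RESULT ==
["pkg_at(p2,portA)", "pkg_at(p3,portA)", "truck_at(t2,depot)", "truck_at(t3,depot)"]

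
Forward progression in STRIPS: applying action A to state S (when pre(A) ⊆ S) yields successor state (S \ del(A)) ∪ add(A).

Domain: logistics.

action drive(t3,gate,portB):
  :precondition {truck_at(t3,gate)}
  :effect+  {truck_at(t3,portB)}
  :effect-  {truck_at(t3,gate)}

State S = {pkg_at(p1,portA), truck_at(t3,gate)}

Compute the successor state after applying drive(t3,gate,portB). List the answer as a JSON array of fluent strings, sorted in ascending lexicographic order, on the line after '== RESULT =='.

Compute (S \ del) ∪ add:
  pre ⊆ S: {truck_at(t3,gate)} ⊆ S  — applicable
  S \ del = {pkg_at(p1,portA)}
  ∪ add   = {pkg_at(p1,portA), truck_at(t3,portB)}

== RESULT ==
["pkg_at(p1,portA)", "truck_at(t3,portB)"]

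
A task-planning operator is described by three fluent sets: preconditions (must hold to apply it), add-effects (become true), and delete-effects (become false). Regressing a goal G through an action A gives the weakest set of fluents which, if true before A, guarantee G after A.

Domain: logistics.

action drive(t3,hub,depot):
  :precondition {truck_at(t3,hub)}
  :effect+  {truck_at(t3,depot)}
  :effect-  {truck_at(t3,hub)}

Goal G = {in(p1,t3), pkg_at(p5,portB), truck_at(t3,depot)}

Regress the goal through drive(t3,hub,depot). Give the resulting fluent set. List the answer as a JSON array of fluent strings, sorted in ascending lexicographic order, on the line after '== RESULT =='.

Regress:
  G ∩ del = {}  (empty — regression defined)
  G \ add = {in(p1,t3), pkg_at(p5,portB), truck_at(t3,depot)} \ {truck_at(t3,depot)} = {in(p1,t3), pkg_at(p5,portB)}
  ∪ pre   = {in(p1,t3), pkg_at(p5,portB)} ∪ {truck_at(t3,hub)}
          = {in(p1,t3), pkg_at(p5,portB), truck_at(t3,hub)}

== RESULT ==
["in(p1,t3)", "pkg_at(p5,portB)", "truck_at(t3,hub)"]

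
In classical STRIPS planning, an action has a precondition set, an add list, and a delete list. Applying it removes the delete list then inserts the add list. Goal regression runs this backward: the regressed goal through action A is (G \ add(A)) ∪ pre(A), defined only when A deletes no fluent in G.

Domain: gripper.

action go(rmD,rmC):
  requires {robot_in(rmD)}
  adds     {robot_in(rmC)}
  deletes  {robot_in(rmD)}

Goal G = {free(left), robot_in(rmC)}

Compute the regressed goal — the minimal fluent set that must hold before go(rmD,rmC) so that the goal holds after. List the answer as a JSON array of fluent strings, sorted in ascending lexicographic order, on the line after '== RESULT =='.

Regress:
  G ∩ del = {}  (empty — regression defined)
  G \ add = {free(left), robot_in(rmC)} \ {robot_in(rmC)} = {free(left)}
  ∪ pre   = {free(left)} ∪ {robot_in(rmD)}
          = {free(left), robot_in(rmD)}

== RESULT ==
["free(left)", "robot_in(rmD)"]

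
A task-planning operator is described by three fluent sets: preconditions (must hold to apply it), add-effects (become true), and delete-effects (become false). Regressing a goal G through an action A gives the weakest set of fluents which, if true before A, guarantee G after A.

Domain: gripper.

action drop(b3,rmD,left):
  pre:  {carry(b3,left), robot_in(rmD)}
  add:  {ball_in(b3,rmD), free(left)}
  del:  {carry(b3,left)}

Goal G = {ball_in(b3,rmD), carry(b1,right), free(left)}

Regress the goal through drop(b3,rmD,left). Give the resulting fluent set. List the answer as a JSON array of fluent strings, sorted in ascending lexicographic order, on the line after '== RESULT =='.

Regress:
  G ∩ del = {}  (empty — regression defined)
  G \ add = {ball_in(b3,rmD), carry(b1,right), free(left)} \ {ball_in(b3,rmD), free(left)} = {carry(b1,right)}
  ∪ pre   = {carry(b1,right)} ∪ {carry(b3,left), robot_in(rmD)}
          = {carry(b1,right), carry(b3,left), robot_in(rmD)}

== RESULT ==
["carry(b1,right)", "carry(b3,left)", "robot_in(rmD)"]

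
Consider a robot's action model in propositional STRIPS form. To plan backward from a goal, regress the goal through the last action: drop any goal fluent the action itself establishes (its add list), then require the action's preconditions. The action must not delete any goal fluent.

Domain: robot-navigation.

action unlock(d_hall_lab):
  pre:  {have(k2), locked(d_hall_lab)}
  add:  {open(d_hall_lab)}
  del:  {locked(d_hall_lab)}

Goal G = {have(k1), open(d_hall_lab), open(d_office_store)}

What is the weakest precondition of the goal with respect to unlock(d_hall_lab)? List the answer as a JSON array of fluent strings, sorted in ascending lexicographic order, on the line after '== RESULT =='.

Regress:
  G ∩ del = {}  (empty — regression defined)
  G \ add = {have(k1), open(d_hall_lab), open(d_office_store)} \ {open(d_hall_lab)} = {have(k1), open(d_office_store)}
  ∪ pre   = {have(k1), open(d_office_store)} ∪ {have(k2), locked(d_hall_lab)}
          = {have(k1), have(k2), locked(d_hall_lab), open(d_office_store)}

== RESULT ==
["have(k1)", "have(k2)", "locked(d_hall_lab)", "open(d_office_store)"]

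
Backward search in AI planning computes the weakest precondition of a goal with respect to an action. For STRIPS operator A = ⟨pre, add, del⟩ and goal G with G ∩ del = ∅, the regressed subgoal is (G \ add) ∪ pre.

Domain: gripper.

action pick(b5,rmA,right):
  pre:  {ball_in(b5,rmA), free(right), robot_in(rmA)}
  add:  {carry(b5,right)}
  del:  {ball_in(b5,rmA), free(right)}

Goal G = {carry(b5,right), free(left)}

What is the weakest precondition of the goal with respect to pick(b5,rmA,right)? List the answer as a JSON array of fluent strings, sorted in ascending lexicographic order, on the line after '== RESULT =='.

Regress:
  G ∩ del = {}  (empty — regression defined)
  G \ add = {carry(b5,right), free(left)} \ {carry(b5,right)} = {free(left)}
  ∪ pre   = {free(left)} ∪ {ball_in(b5,rmA), free(right), robot_in(rmA)}
          = {ball_in(b5,rmA), free(left), free(right), robot_in(rmA)}

== RESULT ==
["ball_in(b5,rmA)", "free(left)", "free(right)", "robot_in(rmA)"]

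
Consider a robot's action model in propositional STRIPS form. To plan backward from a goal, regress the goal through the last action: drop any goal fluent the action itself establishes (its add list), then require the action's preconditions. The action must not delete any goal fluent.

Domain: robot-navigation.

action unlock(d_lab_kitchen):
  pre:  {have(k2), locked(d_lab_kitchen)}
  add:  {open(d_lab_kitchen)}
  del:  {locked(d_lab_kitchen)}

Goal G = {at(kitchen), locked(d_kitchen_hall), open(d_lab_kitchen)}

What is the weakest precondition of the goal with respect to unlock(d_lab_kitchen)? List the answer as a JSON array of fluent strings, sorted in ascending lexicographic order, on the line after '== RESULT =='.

Regress:
  G ∩ del = {}  (empty — regression defined)
  G \ add = {at(kitchen), locked(d_kitchen_hall), open(d_lab_kitchen)} \ {open(d_lab_kitchen)} = {at(kitchen), locked(d_kitchen_hall)}
  ∪ pre   = {at(kitchen), locked(d_kitchen_hall)} ∪ {have(k2), locked(d_lab_kitchen)}
          = {at(kitchen), have(k2), locked(d_kitchen_hall), locked(d_lab_kitchen)}

== RESULT ==
["at(kitchen)", "have(k2)", "locked(d_kitchen_hall)", "locked(d_lab_kitchen)"]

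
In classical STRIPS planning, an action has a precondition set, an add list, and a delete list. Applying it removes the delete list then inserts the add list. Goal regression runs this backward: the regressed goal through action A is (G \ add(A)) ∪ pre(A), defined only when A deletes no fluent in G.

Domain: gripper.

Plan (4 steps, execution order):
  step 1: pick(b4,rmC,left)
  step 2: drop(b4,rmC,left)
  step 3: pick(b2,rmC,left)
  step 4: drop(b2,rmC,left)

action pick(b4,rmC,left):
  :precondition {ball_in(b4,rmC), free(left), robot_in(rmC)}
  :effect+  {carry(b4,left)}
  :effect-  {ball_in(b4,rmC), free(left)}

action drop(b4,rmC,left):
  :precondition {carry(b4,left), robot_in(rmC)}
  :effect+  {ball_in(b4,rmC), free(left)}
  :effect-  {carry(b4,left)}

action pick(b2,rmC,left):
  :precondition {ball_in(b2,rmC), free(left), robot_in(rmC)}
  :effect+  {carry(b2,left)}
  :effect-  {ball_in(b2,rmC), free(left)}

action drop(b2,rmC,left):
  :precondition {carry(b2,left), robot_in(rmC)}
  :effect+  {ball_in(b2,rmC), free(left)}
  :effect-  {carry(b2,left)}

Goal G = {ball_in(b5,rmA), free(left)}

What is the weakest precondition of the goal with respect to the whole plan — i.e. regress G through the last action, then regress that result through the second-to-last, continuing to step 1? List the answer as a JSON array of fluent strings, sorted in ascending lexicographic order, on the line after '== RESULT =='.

Regress step by step:
  through step 4 (drop(b2,rmC,left)): drop {free(left)}, keep {ball_in(b5,rmA)}, require {carry(b2,left), robot_in(rmC)}
    → {ball_in(b5,rmA), carry(b2,left), robot_in(rmC)}
  through step 3 (pick(b2,rmC,left)): drop {carry(b2,left)}, keep {ball_in(b5,rmA), robot_in(rmC)}, require {ball_in(b2,rmC), free(left), robot_in(rmC)}
    → {ball_in(b2,rmC), ball_in(b5,rmA), free(left), robot_in(rmC)}
  through step 2 (drop(b4,rmC,left)): drop {free(left)}, keep {ball_in(b2,rmC), ball_in(b5,rmA), robot_in(rmC)}, require {carry(b4,left), robot_in(rmC)}
    → {ball_in(b2,rmC), ball_in(b5,rmA), carry(b4,left), robot_in(rmC)}
  through step 1 (pick(b4,rmC,left)): drop {carry(b4,left)}, keep {ball_in(b2,rmC), ball_in(b5,rmA), robot_in(rmC)}, require {ball_in(b4,rmC), free(left), robot_in(rmC)}
    → {ball_in(b2,rmC), ball_in(b4,rmC), ball_in(b5,rmA), free(left), robot_in(rmC)}

== RESULT ==
["ball_in(b2,rmC)", "ball_in(b4,rmC)", "ball_in(b5,rmA)", "free(left)", "robot_in(rmC)"]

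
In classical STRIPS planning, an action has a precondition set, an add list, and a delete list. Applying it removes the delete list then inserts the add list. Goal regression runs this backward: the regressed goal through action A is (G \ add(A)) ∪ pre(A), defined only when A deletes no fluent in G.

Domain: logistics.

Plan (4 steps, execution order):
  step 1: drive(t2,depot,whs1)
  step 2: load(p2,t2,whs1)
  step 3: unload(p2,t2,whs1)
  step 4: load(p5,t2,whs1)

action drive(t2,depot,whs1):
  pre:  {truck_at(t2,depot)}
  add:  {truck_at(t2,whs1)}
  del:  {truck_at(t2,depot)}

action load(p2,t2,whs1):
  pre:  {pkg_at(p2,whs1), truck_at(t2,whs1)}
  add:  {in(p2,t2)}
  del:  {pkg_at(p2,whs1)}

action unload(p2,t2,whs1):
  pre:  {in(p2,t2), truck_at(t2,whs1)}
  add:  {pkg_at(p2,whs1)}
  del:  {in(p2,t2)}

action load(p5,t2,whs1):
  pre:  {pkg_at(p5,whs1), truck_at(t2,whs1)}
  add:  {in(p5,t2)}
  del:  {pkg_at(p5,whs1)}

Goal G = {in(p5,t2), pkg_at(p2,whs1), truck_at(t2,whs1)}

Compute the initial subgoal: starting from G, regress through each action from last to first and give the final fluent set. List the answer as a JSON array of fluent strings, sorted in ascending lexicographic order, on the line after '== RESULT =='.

Work backward from the goal:
  through step 4 (load(p5,t2,whs1)): drop {in(p5,t2)}, keep {pkg_at(p2,whs1), truck_at(t2,whs1)}, require {pkg_at(p5,whs1), truck_at(t2,whs1)}
    → {pkg_at(p2,whs1), pkg_at(p5,whs1), truck_at(t2,whs1)}
  through step 3 (unload(p2,t2,whs1)): drop {pkg_at(p2,whs1)}, keep {pkg_at(p5,whs1), truck_at(t2,whs1)}, require {in(p2,t2), truck_at(t2,whs1)}
    → {in(p2,t2), pkg_at(p5,whs1), truck_at(t2,whs1)}
  through step 2 (load(p2,t2,whs1)): drop {in(p2,t2)}, keep {pkg_at(p5,whs1), truck_at(t2,whs1)}, require {pkg_at(p2,whs1), truck_at(t2,whs1)}
    → {pkg_at(p2,whs1), pkg_at(p5,whs1), truck_at(t2,whs1)}
  through step 1 (drive(t2,depot,whs1)): drop {truck_at(t2,whs1)}, keep {pkg_at(p2,whs1), pkg_at(p5,whs1)}, require {truck_at(t2,depot)}
    → {pkg_at(p2,whs1), pkg_at(p5,whs1), truck_at(t2,depot)}

== RESULT ==
["pkg_at(p2,whs1)", "pkg_at(p5,whs1)", "truck_at(t2,depot)"]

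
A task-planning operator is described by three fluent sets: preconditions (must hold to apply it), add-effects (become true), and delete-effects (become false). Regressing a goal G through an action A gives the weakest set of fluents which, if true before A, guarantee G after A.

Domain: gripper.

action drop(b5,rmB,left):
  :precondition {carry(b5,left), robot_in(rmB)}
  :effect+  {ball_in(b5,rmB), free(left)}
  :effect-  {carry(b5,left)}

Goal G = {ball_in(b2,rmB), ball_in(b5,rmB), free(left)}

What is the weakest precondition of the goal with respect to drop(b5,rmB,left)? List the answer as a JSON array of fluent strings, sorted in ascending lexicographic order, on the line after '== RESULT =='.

Regress:
  G ∩ del = {}  (empty — regression defined)
  G \ add = {ball_in(b2,rmB), ball_in(b5,rmB), free(left)} \ {ball_in(b5,rmB), free(left)} = {ball_in(b2,rmB)}
  ∪ pre   = {ball_in(b2,rmB)} ∪ {carry(b5,left), robot_in(rmB)}
          = {ball_in(b2,rmB), carry(b5,left), robot_in(rmB)}

== RESULT ==
["ball_in(b2,rmB)", "carry(b5,left)", "robot_in(rmB)"]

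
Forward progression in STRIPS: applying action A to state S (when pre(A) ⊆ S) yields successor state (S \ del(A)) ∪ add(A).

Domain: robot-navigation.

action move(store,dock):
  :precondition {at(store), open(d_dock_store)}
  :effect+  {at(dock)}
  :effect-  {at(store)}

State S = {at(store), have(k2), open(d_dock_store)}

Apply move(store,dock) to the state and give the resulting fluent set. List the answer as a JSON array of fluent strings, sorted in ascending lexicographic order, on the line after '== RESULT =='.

Compute (S \ del) ∪ add:
  pre ⊆ S: {at(store), open(d_dock_store)} ⊆ S  — applicable
  S \ del = {have(k2), open(d_dock_store)}
  ∪ add   = {at(dock), have(k2), open(d_dock_store)}

== RESULT ==
["at(dock)", "have(k2)", "open(d_dock_store)"]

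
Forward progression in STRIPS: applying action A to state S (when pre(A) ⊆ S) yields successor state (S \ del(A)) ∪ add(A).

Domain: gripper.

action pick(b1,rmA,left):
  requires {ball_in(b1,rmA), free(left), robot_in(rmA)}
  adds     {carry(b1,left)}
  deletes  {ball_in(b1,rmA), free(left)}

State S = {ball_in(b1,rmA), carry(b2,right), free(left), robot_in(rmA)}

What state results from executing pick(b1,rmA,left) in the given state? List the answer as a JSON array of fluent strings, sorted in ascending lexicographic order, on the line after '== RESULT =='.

Progress:
  pre ⊆ S: {ball_in(b1,rmA), free(left), robot_in(rmA)} ⊆ S  — applicable
  S \ del = {carry(b2,right), robot_in(rmA)}
  ∪ add   = {carry(b1,left), carry(b2,right), robot_in(rmA)}

== RESULT ==
["carry(b1,left)", "carry(b2,right)", "robot_in(rmA)"]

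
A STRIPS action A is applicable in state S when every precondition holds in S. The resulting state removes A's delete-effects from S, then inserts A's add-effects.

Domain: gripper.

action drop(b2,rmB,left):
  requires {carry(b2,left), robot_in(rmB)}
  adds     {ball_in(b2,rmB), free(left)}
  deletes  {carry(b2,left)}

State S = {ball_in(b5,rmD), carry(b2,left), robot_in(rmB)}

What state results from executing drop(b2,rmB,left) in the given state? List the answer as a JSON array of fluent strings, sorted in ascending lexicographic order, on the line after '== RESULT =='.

Progress:
  pre ⊆ S: {carry(b2,left), robot_in(rmB)} ⊆ S  — applicable
  S \ del = {ball_in(b5,rmD), robot_in(rmB)}
  ∪ add   = {ball_in(b2,rmB), ball_in(b5,rmD), free(left), robot_in(rmB)}

== RESULT ==
["ball_in(b2,rmB)", "ball_in(b5,rmD)", "free(left)", "robot_in(rmB)"]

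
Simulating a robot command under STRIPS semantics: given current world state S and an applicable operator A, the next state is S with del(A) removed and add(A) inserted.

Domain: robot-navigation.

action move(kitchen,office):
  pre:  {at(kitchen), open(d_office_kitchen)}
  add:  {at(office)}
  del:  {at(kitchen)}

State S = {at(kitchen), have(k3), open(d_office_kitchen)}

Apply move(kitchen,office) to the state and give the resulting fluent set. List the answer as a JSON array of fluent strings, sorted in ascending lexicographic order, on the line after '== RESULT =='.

Progress:
  pre ⊆ S: {at(kitchen), open(d_office_kitchen)} ⊆ S  — applicable
  S \ del = {have(k3), open(d_office_kitchen)}
  ∪ add   = {at(office), have(k3), open(d_office_kitchen)}

== RESULT ==
["at(office)", "have(k3)", "open(d_office_kitchen)"]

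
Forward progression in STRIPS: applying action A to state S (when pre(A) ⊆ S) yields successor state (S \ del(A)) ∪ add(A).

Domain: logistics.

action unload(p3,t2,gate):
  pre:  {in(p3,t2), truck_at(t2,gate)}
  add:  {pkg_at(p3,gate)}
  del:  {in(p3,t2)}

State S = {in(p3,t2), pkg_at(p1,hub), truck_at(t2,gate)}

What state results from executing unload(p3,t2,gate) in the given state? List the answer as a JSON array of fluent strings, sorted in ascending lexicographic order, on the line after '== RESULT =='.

Compute (S \ del) ∪ add:
  pre ⊆ S: {in(p3,t2), truck_at(t2,gate)} ⊆ S  — applicable
  S \ del = {pkg_at(p1,hub), truck_at(t2,gate)}
  ∪ add   = {pkg_at(p1,hub), pkg_at(p3,gate), truck_at(t2,gate)}

== RESULT ==
["pkg_at(p1,hub)", "pkg_at(p3,gate)", "truck_at(t2,gate)"]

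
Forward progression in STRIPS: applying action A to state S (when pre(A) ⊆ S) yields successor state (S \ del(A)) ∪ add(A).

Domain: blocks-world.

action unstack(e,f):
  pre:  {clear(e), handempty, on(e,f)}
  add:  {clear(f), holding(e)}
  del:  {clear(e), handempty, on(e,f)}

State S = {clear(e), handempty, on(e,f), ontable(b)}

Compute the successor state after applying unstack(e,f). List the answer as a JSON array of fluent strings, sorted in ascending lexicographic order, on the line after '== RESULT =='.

Progress:
  pre ⊆ S: {clear(e), handempty, on(e,f)} ⊆ S  — applicable
  S \ del = {ontable(b)}
  ∪ add   = {clear(f), holding(e), ontable(b)}

== RESULT ==
["clear(f)", "holding(e)", "ontable(b)"]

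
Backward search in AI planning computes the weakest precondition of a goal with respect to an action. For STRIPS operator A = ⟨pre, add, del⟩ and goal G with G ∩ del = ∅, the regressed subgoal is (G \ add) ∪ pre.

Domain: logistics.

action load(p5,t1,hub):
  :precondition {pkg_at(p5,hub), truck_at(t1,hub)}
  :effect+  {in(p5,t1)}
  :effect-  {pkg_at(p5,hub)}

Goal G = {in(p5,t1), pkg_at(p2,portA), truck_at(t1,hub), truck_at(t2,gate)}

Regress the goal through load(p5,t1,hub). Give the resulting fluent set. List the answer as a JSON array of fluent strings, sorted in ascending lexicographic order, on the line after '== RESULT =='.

Compute (G \ add) ∪ pre:
  G ∩ del = {}  (empty — regression defined)
  G \ add = {in(p5,t1), pkg_at(p2,portA), truck_at(t1,hub), truck_at(t2,gate)} \ {in(p5,t1)} = {pkg_at(p2,portA), truck_at(t1,hub), truck_at(t2,gate)}
  ∪ pre   = {pkg_at(p2,portA), truck_at(t1,hub), truck_at(t2,gate)} ∪ {pkg_at(p5,hub), truck_at(t1,hub)}
          = {pkg_at(p2,portA), pkg_at(p5,hub), truck_at(t1,hub), truck_at(t2,gate)}

== RESULT ==
["pkg_at(p2,portA)", "pkg_at(p5,hub)", "truck_at(t1,hub)", "truck_at(t2,gate)"]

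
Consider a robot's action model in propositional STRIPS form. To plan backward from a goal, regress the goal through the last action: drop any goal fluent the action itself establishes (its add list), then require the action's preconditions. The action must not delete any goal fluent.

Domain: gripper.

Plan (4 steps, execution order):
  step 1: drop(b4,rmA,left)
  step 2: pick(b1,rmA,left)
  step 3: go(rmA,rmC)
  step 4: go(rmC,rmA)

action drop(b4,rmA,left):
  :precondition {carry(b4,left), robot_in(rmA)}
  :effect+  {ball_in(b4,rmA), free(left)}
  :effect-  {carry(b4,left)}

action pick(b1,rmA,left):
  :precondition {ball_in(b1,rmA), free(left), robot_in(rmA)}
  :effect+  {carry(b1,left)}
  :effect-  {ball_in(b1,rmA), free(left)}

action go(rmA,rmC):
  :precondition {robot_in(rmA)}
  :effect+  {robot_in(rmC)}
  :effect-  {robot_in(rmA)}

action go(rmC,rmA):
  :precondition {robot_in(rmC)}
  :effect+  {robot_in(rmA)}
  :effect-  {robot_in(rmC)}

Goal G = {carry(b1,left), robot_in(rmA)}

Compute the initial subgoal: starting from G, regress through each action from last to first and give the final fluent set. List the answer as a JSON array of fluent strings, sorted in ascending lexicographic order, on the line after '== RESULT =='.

Regress step by step:
  through step 4 (go(rmC,rmA)): drop {robot_in(rmA)}, keep {carry(b1,left)}, require {robot_in(rmC)}
    → {carry(b1,left), robot_in(rmC)}
  through step 3 (go(rmA,rmC)): drop {robot_in(rmC)}, keep {carry(b1,left)}, require {robot_in(rmA)}
    → {carry(b1,left), robot_in(rmA)}
  through step 2 (pick(b1,rmA,left)): drop {carry(b1,left)}, keep {robot_in(rmA)}, require {ball_in(b1,rmA), free(left), robot_in(rmA)}
    → {ball_in(b1,rmA), free(left), robot_in(rmA)}
  through step 1 (drop(b4,rmA,left)): drop {free(left)}, keep {ball_in(b1,rmA), robot_in(rmA)}, require {carry(b4,left), robot_in(rmA)}
    → {ball_in(b1,rmA), carry(b4,left), robot_in(rmA)}

== RESULT ==
["ball_in(b1,rmA)", "carry(b4,left)", "robot_in(rmA)"]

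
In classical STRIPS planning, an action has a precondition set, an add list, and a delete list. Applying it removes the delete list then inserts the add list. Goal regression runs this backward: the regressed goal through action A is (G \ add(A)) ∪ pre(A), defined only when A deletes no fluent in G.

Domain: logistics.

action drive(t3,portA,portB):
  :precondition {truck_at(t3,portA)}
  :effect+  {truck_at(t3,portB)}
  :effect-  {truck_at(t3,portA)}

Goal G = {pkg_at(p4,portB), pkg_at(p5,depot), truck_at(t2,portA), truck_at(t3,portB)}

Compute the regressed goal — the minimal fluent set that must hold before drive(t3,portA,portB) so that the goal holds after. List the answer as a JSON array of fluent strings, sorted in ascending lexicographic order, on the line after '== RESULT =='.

Compute (G \ add) ∪ pre:
  G ∩ del = {}  (empty — regression defined)
  G \ add = {pkg_at(p4,portB), pkg_at(p5,depot), truck_at(t2,portA), truck_at(t3,portB)} \ {truck_at(t3,portB)} = {pkg_at(p4,portB), pkg_at(p5,depot), truck_at(t2,portA)}
  ∪ pre   = {pkg_at(p4,portB), pkg_at(p5,depot), truck_at(t2,portA)} ∪ {truck_at(t3,portA)}
          = {pkg_at(p4,portB), pkg_at(p5,depot), truck_at(t2,portA), truck_at(t3,portA)}

== RESULT ==
["pkg_at(p4,portB)", "pkg_at(p5,depot)", "truck_at(t2,portA)", "truck_at(t3,portA)"]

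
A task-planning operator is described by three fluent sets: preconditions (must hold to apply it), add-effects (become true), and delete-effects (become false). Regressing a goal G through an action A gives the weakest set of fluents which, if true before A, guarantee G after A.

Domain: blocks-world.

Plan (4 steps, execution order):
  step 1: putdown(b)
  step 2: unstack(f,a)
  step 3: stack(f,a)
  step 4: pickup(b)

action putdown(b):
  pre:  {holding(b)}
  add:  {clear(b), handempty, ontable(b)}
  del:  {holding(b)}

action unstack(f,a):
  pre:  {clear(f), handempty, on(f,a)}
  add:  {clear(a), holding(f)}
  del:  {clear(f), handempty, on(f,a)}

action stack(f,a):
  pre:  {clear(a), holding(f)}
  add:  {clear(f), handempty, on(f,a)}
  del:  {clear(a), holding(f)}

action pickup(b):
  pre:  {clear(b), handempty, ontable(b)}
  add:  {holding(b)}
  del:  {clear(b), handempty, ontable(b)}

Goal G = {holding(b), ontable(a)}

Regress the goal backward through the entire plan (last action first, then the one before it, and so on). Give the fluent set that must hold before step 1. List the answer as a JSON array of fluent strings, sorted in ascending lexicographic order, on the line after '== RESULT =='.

Regress step by step:
  through step 4 (pickup(b)): drop {holding(b)}, keep {ontable(a)}, require {clear(b), handempty, ontable(b)}
    → {clear(b), handempty, ontable(a), ontable(b)}
  through step 3 (stack(f,a)): drop {handempty}, keep {clear(b), ontable(a), ontable(b)}, require {clear(a), holding(f)}
    → {clear(a), clear(b), holding(f), ontable(a), ontable(b)}
  through step 2 (unstack(f,a)): drop {clear(a), holding(f)}, keep {clear(b), ontable(a), ontable(b)}, require {clear(f), handempty, on(f,a)}
    → {clear(b), clear(f), handempty, on(f,a), ontable(a), ontable(b)}
  through step 1 (putdown(b)): drop {clear(b), handempty, ontable(b)}, keep {clear(f), on(f,a), ontable(a)}, require {holding(b)}
    → {clear(f), holding(b), on(f,a), ontable(a)}

== RESULT ==
["clear(f)", "holding(b)", "on(f,a)", "ontable(a)"]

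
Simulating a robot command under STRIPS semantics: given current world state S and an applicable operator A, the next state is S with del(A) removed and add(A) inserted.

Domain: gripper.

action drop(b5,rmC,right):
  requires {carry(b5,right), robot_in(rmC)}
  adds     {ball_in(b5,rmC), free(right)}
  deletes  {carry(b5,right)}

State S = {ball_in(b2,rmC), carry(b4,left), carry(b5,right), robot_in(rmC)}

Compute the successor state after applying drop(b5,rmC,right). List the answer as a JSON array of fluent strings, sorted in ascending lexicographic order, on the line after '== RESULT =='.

Compute (S \ del) ∪ add:
  pre ⊆ S: {carry(b5,right), robot_in(rmC)} ⊆ S  — applicable
  S \ del = {ball_in(b2,rmC), carry(b4,left), robot_in(rmC)}
  ∪ add   = {ball_in(b2,rmC), ball_in(b5,rmC), carry(b4,left), free(right), robot_in(rmC)}

== RESULT ==
["ball_in(b2,rmC)", "ball_in(b5,rmC)", "carry(b4,left)", "free(right)", "robot_in(rmC)"]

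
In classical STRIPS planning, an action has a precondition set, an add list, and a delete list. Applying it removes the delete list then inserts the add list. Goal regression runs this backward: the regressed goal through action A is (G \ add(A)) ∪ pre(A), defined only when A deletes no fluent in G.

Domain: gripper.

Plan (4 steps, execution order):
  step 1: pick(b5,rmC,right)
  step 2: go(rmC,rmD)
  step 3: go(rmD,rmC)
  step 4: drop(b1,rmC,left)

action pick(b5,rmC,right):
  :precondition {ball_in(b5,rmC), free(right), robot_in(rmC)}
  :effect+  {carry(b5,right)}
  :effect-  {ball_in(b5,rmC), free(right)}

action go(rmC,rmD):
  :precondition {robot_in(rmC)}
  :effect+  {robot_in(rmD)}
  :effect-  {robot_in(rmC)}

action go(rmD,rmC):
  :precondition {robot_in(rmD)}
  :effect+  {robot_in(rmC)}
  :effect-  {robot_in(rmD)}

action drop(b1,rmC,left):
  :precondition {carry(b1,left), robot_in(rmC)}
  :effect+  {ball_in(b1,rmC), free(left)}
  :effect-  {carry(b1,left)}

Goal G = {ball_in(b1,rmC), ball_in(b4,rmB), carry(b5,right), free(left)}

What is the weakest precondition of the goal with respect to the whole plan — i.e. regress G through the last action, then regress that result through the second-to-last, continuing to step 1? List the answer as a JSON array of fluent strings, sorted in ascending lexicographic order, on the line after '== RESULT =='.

Work backward from the goal:
  through step 4 (drop(b1,rmC,left)): drop {ball_in(b1,rmC), free(left)}, keep {ball_in(b4,rmB), carry(b5,right)}, require {carry(b1,left), robot_in(rmC)}
    → {ball_in(b4,rmB), carry(b1,left), carry(b5,right), robot_in(rmC)}
  through step 3 (go(rmD,rmC)): drop {robot_in(rmC)}, keep {ball_in(b4,rmB), carry(b1,left), carry(b5,right)}, require {robot_in(rmD)}
    → {ball_in(b4,rmB), carry(b1,left), carry(b5,right), robot_in(rmD)}
  through step 2 (go(rmC,rmD)): drop {robot_in(rmD)}, keep {ball_in(b4,rmB), carry(b1,left), carry(b5,right)}, require {robot_in(rmC)}
    → {ball_in(b4,rmB), carry(b1,left), carry(b5,right), robot_in(rmC)}
  through step 1 (pick(b5,rmC,right)): drop {carry(b5,right)}, keep {ball_in(b4,rmB), carry(b1,left), robot_in(rmC)}, require {ball_in(b5,rmC), free(right), robot_in(rmC)}
    → {ball_in(b4,rmB), ball_in(b5,rmC), carry(b1,left), free(right), robot_in(rmC)}

== RESULT ==
["ball_in(b4,rmB)", "ball_in(b5,rmC)", "carry(b1,left)", "free(right)", "robot_in(rmC)"]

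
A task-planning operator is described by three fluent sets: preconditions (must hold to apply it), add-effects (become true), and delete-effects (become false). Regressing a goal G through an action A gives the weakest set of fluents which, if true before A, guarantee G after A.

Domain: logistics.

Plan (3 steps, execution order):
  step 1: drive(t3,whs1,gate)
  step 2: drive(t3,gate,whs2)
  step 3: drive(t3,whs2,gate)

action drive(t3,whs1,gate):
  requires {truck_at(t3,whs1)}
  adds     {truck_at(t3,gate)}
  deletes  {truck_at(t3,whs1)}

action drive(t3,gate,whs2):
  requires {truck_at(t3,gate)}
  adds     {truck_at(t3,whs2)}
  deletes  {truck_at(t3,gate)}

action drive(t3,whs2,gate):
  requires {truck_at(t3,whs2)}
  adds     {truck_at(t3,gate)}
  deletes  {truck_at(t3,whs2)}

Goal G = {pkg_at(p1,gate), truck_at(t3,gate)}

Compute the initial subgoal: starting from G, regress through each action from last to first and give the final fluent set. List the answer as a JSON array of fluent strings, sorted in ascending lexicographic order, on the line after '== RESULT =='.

Work backward from the goal:
  through step 3 (drive(t3,whs2,gate)): drop {truck_at(t3,gate)}, keep {pkg_at(p1,gate)}, require {truck_at(t3,whs2)}
    → {pkg_at(p1,gate), truck_at(t3,whs2)}
  through step 2 (drive(t3,gate,whs2)): drop {truck_at(t3,whs2)}, keep {pkg_at(p1,gate)}, require {truck_at(t3,gate)}
    → {pkg_at(p1,gate), truck_at(t3,gate)}
  through step 1 (drive(t3,whs1,gate)): drop {truck_at(t3,gate)}, keep {pkg_at(p1,gate)}, require {truck_at(t3,whs1)}
    → {pkg_at(p1,gate), truck_at(t3,whs1)}

== RESULT ==
["pkg_at(p1,gate)", "truck_at(t3,whs1)"]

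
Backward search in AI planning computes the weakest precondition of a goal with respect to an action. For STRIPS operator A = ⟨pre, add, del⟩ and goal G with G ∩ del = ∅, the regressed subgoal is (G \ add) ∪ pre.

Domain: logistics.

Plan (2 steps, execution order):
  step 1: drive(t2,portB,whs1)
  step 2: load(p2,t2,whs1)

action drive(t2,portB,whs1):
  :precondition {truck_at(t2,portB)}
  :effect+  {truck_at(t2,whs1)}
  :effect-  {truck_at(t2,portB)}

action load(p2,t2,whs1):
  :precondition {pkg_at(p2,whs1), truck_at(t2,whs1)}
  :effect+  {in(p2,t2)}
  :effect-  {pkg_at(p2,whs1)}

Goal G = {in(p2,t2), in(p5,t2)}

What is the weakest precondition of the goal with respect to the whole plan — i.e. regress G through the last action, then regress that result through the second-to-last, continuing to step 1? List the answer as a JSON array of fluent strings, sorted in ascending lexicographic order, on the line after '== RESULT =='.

Regress step by step:
  through step 2 (load(p2,t2,whs1)): drop {in(p2,t2)}, keep {in(p5,t2)}, require {pkg_at(p2,whs1), truck_at(t2,whs1)}
    → {in(p5,t2), pkg_at(p2,whs1), truck_at(t2,whs1)}
  through step 1 (drive(t2,portB,whs1)): drop {truck_at(t2,whs1)}, keep {in(p5,t2), pkg_at(p2,whs1)}, require {truck_at(t2,portB)}
    → {in(p5,t2), pkg_at(p2,whs1), truck_at(t2,portB)}

== RESULT ==
["in(p5,t2)", "pkg_at(p2,whs1)", "truck_at(t2,portB)"]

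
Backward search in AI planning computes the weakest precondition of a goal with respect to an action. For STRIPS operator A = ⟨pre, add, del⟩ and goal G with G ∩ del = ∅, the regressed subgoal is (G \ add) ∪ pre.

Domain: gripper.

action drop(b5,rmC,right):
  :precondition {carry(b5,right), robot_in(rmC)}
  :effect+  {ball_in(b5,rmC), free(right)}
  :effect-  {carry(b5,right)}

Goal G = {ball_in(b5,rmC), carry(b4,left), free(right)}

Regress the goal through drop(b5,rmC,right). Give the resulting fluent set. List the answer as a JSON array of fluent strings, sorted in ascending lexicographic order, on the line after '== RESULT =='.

Compute (G \ add) ∪ pre:
  G ∩ del = {}  (empty — regression defined)
  G \ add = {ball_in(b5,rmC), carry(b4,left), free(right)} \ {ball_in(b5,rmC), free(right)} = {carry(b4,left)}
  ∪ pre   = {carry(b4,left)} ∪ {carry(b5,right), robot_in(rmC)}
          = {carry(b4,left), carry(b5,right), robot_in(rmC)}

== RESULT ==
["carry(b4,left)", "carry(b5,right)", "robot_in(rmC)"]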